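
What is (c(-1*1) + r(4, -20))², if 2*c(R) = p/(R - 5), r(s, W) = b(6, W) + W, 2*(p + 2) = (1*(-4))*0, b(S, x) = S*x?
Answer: 703921/36 ≈ 19553.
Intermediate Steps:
p = -2 (p = -2 + ((1*(-4))*0)/2 = -2 + (-4*0)/2 = -2 + (½)*0 = -2 + 0 = -2)
r(s, W) = 7*W (r(s, W) = 6*W + W = 7*W)
c(R) = -1/(-5 + R) (c(R) = (-2/(R - 5))/2 = (-2/(-5 + R))/2 = -1/(-5 + R))
(c(-1*1) + r(4, -20))² = (-1/(-5 - 1*1) + 7*(-20))² = (-1/(-5 - 1) - 140)² = (-1/(-6) - 140)² = (-1*(-⅙) - 140)² = (⅙ - 140)² = (-839/6)² = 703921/36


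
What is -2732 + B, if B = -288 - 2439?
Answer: -5459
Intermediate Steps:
B = -2727
-2732 + B = -2732 - 2727 = -5459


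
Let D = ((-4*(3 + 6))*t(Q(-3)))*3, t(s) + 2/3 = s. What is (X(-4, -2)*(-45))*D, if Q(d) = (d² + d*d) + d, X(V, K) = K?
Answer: -139320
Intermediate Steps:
Q(d) = d + 2*d² (Q(d) = (d² + d²) + d = 2*d² + d = d + 2*d²)
t(s) = -⅔ + s
D = -1548 (D = ((-4*(3 + 6))*(-⅔ - 3*(1 + 2*(-3))))*3 = ((-4*9)*(-⅔ - 3*(1 - 6)))*3 = -36*(-⅔ - 3*(-5))*3 = -36*(-⅔ + 15)*3 = -36*43/3*3 = -516*3 = -1548)
(X(-4, -2)*(-45))*D = -2*(-45)*(-1548) = 90*(-1548) = -139320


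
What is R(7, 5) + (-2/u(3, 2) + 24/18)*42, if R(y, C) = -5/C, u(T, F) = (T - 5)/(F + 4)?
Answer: 307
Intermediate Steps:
u(T, F) = (-5 + T)/(4 + F)
R(7, 5) + (-2/u(3, 2) + 24/18)*42 = -5/5 + (-2*(4 + 2)/(-5 + 3) + 24/18)*42 = -5*⅕ + (-2/(-2/6) + 24*(1/18))*42 = -1 + (-2/((⅙)*(-2)) + 4/3)*42 = -1 + (-2/(-⅓) + 4/3)*42 = -1 + (-2*(-3) + 4/3)*42 = -1 + (6 + 4/3)*42 = -1 + (22/3)*42 = -1 + 308 = 307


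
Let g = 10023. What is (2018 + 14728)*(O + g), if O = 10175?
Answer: 338235708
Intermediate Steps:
(2018 + 14728)*(O + g) = (2018 + 14728)*(10175 + 10023) = 16746*20198 = 338235708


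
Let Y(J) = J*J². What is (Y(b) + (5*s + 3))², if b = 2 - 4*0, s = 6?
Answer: 1681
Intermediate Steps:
b = 2 (b = 2 + 0 = 2)
Y(J) = J³
(Y(b) + (5*s + 3))² = (2³ + (5*6 + 3))² = (8 + (30 + 3))² = (8 + 33)² = 41² = 1681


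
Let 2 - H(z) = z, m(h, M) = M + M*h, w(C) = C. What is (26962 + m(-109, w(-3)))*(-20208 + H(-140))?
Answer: -547520876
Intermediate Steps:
H(z) = 2 - z
(26962 + m(-109, w(-3)))*(-20208 + H(-140)) = (26962 - 3*(1 - 109))*(-20208 + (2 - 1*(-140))) = (26962 - 3*(-108))*(-20208 + (2 + 140)) = (26962 + 324)*(-20208 + 142) = 27286*(-20066) = -547520876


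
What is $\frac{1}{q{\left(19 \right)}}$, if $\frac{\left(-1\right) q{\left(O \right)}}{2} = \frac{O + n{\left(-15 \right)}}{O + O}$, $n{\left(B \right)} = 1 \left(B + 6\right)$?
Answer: $- \frac{19}{10} \approx -1.9$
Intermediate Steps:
$n{\left(B \right)} = 6 + B$ ($n{\left(B \right)} = 1 \left(6 + B\right) = 6 + B$)
$q{\left(O \right)} = - \frac{-9 + O}{O}$ ($q{\left(O \right)} = - 2 \frac{O + \left(6 - 15\right)}{O + O} = - 2 \frac{O - 9}{2 O} = - 2 \left(-9 + O\right) \frac{1}{2 O} = - 2 \frac{-9 + O}{2 O} = - \frac{-9 + O}{O}$)
$\frac{1}{q{\left(19 \right)}} = \frac{1}{\frac{1}{19} \left(9 - 19\right)} = \frac{1}{\frac{1}{19} \left(-10\right)} = \frac{1}{- \frac{10}{19}} = - \frac{19}{10}$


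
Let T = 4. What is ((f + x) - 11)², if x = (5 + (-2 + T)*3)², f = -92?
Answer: 324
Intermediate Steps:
x = 121 (x = (5 + (-2 + 4)*3)² = (5 + 2*3)² = (5 + 6)² = 11² = 121)
((f + x) - 11)² = ((-92 + 121) - 11)² = (29 - 11)² = 18² = 324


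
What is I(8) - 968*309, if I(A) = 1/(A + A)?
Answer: -4785791/16 ≈ -2.9911e+5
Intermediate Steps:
I(A) = 1/(2*A)
I(8) - 968*309 = (½)/8 - 968*309 = (½)*(⅛) - 299112 = 1/16 - 299112 = -4785791/16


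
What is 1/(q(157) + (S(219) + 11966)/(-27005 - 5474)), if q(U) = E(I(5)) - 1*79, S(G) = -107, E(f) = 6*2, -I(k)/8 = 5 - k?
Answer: -32479/2187952 ≈ -0.014844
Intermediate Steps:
I(k) = -40 + 8*k (I(k) = -8*(5 - k) = -40 + 8*k)
E(f) = 12
q(U) = -67 (q(U) = 12 - 1*79 = 12 - 79 = -67)
1/(q(157) + (S(219) + 11966)/(-27005 - 5474)) = 1/(-67 + (-107 + 11966)/(-27005 - 5474)) = 1/(-67 + 11859/(-32479)) = 1/(-67 + 11859*(-1/32479)) = 1/(-67 - 11859/32479) = 1/(-2187952/32479) = -32479/2187952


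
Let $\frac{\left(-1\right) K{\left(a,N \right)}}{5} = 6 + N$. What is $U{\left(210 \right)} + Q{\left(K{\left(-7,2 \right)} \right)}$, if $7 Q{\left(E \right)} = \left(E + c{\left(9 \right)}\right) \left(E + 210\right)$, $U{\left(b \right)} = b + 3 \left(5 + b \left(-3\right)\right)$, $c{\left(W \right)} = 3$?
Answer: $- \frac{17945}{7} \approx -2563.6$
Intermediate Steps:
$K{\left(a,N \right)} = -30 - 5 N$ ($K{\left(a,N \right)} = - 5 \left(6 + N\right) = -30 - 5 N$)
$U{\left(b \right)} = 15 - 8 b$ ($U{\left(b \right)} = b + 3 \left(5 - 3 b\right) = b - \left(-15 + 9 b\right) = 15 - 8 b$)
$Q{\left(E \right)} = \frac{\left(3 + E\right) \left(210 + E\right)}{7}$ ($Q{\left(E \right)} = \frac{\left(E + 3\right) \left(E + 210\right)}{7} = \frac{\left(3 + E\right) \left(210 + E\right)}{7}$)
$U{\left(210 \right)} + Q{\left(K{\left(-7,2 \right)} \right)} = \left(15 - 1680\right) + \left(90 + \frac{\left(-30 - 10\right)^{2}}{7} + \frac{213 \left(-30 - 10\right)}{7}\right) = -1665 + \left(90 + \frac{\left(-40\right)^{2}}{7} + \frac{213}{7} \left(-40\right)\right) = -1665 + \left(90 + \frac{1}{7} \cdot 1600 - \frac{8520}{7}\right) = -1665 + \left(90 + \frac{1600}{7} - \frac{8520}{7}\right) = -1665 - \frac{6290}{7} = - \frac{17945}{7}$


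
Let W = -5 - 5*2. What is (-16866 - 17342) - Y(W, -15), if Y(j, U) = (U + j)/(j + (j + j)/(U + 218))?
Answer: -7013046/205 ≈ -34210.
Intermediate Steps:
W = -15 (W = -5 - 10 = -15)
Y(j, U) = (U + j)/(j + 2*j/(218 + U)) (Y(j, U) = (U + j)/(j + (2*j)/(218 + U)) = (U + j)/(j + 2*j/(218 + U)))
(-16866 - 17342) - Y(W, -15) = (-16866 - 17342) - ((-15)² + 218*(-15) + 218*(-15) - 15*(-15))/((-15)*(220 - 15)) = -34208 - (-1)*(225 - 3270 - 3270 + 225)/(15*205) = -34208 - (-1)*(-6090)/(15*205) = -34208 - 1*406/205 = -34208 - 406/205 = -7013046/205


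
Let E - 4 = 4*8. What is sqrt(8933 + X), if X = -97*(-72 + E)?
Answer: 5*sqrt(497) ≈ 111.47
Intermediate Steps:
E = 36 (E = 4 + 4*8 = 4 + 32 = 36)
X = 3492 (X = -97*(-72 + 36) = -97*(-36) = 3492)
sqrt(8933 + X) = sqrt(8933 + 3492) = sqrt(12425) = 5*sqrt(497)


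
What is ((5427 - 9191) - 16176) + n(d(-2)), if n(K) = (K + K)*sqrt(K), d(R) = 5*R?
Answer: -19940 - 20*I*sqrt(10) ≈ -19940.0 - 63.246*I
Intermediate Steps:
n(K) = 2*K**(3/2) (n(K) = (2*K)*sqrt(K) = 2*K**(3/2))
((5427 - 9191) - 16176) + n(d(-2)) = ((5427 - 9191) - 16176) + 2*(5*(-2))**(3/2) = (-3764 - 16176) + 2*(-10)**(3/2) = -19940 + 2*(-10*I*sqrt(10)) = -19940 - 20*I*sqrt(10)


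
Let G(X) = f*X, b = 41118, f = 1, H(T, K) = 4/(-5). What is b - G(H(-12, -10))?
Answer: 205594/5 ≈ 41119.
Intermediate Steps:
H(T, K) = -⅘ (H(T, K) = 4*(-⅕) = -⅘)
G(X) = X (G(X) = 1*X = X)
b - G(H(-12, -10)) = 41118 - 1*(-⅘) = 41118 + ⅘ = 205594/5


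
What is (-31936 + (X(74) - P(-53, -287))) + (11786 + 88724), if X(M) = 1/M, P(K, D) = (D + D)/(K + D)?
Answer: 215659963/3145 ≈ 68572.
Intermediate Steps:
P(K, D) = 2*D/(D + K) (P(K, D) = (2*D)/(D + K) = 2*D/(D + K))
(-31936 + (X(74) - P(-53, -287))) + (11786 + 88724) = (-31936 + (1/74 - 2*(-287)/(-287 - 53))) + (11786 + 88724) = (-31936 + (1/74 - 2*(-287)/(-340))) + 100510 = (-31936 + (1/74 - 2*(-287)*(-1)/340)) + 100510 = (-31936 + (1/74 - 1*287/170)) + 100510 = (-31936 + (1/74 - 287/170)) + 100510 = (-31936 - 5267/3145) + 100510 = -100443987/3145 + 100510 = 215659963/3145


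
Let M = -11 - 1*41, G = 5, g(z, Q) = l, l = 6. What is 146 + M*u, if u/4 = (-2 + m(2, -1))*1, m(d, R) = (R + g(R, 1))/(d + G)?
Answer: 2894/7 ≈ 413.43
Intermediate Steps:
g(z, Q) = 6
m(d, R) = (6 + R)/(5 + d) (m(d, R) = (R + 6)/(d + 5) = (6 + R)/(5 + d))
u = -36/7 (u = 4*((-2 + (6 - 1)/(5 + 2))*1) = 4*((-2 + 5/7)*1) = 4*(-9/7*1) = 4*(-9/7) = -36/7 ≈ -5.1429)
M = -52 (M = -11 - 41 = -52)
146 + M*u = 146 - 52*(-36/7) = 146 + 1872/7 = 2894/7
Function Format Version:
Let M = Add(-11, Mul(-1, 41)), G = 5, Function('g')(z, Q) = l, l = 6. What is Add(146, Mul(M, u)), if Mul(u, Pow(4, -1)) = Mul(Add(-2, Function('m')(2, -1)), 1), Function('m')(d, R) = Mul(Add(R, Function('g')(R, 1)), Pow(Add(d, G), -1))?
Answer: Rational(2894, 7) ≈ 413.43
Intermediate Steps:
Function('g')(z, Q) = 6
Function('m')(d, R) = Mul(Pow(Add(5, d), -1), Add(6, R)) (Function('m')(d, R) = Mul(Add(R, 6), Pow(Add(d, 5), -1)) = Mul(Add(6, R), Pow(Add(5, d), -1)) = Mul(Pow(Add(5, d), -1), Add(6, R)))
u = Rational(-36, 7) (u = Mul(4, Mul(Add(-2, Mul(Pow(Add(5, 2), -1), Add(6, -1))), 1)) = Mul(4, Mul(Add(-2, Mul(Pow(7, -1), 5)), 1)) = Mul(4, Mul(Add(-2, Mul(Rational(1, 7), 5)), 1)) = Mul(4, Mul(Add(-2, Rational(5, 7)), 1)) = Mul(4, Mul(Rational(-9, 7), 1)) = Mul(4, Rational(-9, 7)) = Rational(-36, 7) ≈ -5.1429)
M = -52 (M = Add(-11, -41) = -52)
Add(146, Mul(M, u)) = Add(146, Mul(-52, Rational(-36, 7))) = Add(146, Rational(1872, 7)) = Rational(2894, 7)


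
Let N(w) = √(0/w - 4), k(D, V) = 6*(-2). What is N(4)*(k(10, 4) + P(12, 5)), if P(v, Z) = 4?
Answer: -16*I ≈ -16.0*I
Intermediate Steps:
k(D, V) = -12
N(w) = 2*I (N(w) = √(0 - 4) = √(-4) = 2*I)
N(4)*(k(10, 4) + P(12, 5)) = (2*I)*(-12 + 4) = (2*I)*(-8) = -16*I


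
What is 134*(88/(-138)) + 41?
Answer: -3067/69 ≈ -44.449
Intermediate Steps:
134*(88/(-138)) + 41 = 134*(88*(-1/138)) + 41 = 134*(-44/69) + 41 = -5896/69 + 41 = -3067/69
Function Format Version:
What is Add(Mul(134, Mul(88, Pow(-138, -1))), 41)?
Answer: Rational(-3067, 69) ≈ -44.449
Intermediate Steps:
Add(Mul(134, Mul(88, Pow(-138, -1))), 41) = Add(Mul(134, Mul(88, Rational(-1, 138))), 41) = Add(Mul(134, Rational(-44, 69)), 41) = Add(Rational(-5896, 69), 41) = Rational(-3067, 69)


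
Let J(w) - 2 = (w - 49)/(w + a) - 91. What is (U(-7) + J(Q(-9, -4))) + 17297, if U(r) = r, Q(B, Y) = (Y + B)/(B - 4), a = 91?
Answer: 395611/23 ≈ 17200.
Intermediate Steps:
Q(B, Y) = (B + Y)/(-4 + B)
J(w) = -89 + (-49 + w)/(91 + w) (J(w) = 2 + ((w - 49)/(w + 91) - 91) = 2 + ((-49 + w)/(91 + w) - 91) = 2 + (-91 + (-49 + w)/(91 + w)) = -89 + (-49 + w)/(91 + w))
(U(-7) + J(Q(-9, -4))) + 17297 = (-7 + 4*(-2037 - 22*(-9 - 4)/(-4 - 9))/(91 + (-9 - 4)/(-4 - 9))) + 17297 = (-7 + 4*(-2037 - 22*(-13)/(-13))/(91 - 13/(-13))) + 17297 = (-7 + 4*(-2037 - (-22)*(-13)/13)/(91 - 1/13*(-13))) + 17297 = (-7 + 4*(-2037 - 22*1)/(91 + 1)) + 17297 = (-7 + 4*(-2037 - 22)/92) + 17297 = (-7 + 4*(1/92)*(-2059)) + 17297 = (-7 - 2059/23) + 17297 = -2220/23 + 17297 = 395611/23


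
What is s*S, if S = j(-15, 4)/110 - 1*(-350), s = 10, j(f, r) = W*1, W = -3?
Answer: 38497/11 ≈ 3499.7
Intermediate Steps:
j(f, r) = -3 (j(f, r) = -3*1 = -3)
S = 38497/110 (S = -3/110 - 1*(-350) = -3*1/110 + 350 = -3/110 + 350 = 38497/110 ≈ 349.97)
s*S = 10*(38497/110) = 38497/11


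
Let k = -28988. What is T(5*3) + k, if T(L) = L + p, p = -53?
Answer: -29026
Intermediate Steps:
T(L) = -53 + L (T(L) = L - 53 = -53 + L)
T(5*3) + k = (-53 + 5*3) - 28988 = (-53 + 15) - 28988 = -38 - 28988 = -29026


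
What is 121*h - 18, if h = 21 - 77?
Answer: -6794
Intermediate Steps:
h = -56
121*h - 18 = 121*(-56) - 18 = -6776 - 18 = -6794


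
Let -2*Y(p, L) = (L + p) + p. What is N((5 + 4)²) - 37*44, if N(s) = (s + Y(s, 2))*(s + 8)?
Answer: -1717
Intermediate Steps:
Y(p, L) = -p - L/2 (Y(p, L) = -((L + p) + p)/2 = -(L + 2*p)/2 = -p - L/2)
N(s) = -8 - s (N(s) = (s + (-s - ½*2))*(s + 8) = (s + (-s - 1))*(8 + s) = (s + (-1 - s))*(8 + s) = -(8 + s) = -8 - s)
N((5 + 4)²) - 37*44 = (-8 - (5 + 4)²) - 37*44 = (-8 - 1*9²) - 1628 = (-8 - 1*81) - 1628 = (-8 - 81) - 1628 = -89 - 1628 = -1717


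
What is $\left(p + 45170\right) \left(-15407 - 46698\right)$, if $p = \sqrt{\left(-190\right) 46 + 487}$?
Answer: $-2805282850 - 186315 i \sqrt{917} \approx -2.8053 \cdot 10^{9} - 5.642 \cdot 10^{6} i$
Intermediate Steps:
$p = 3 i \sqrt{917}$ ($p = \sqrt{-8740 + 487} = \sqrt{-8253} = 3 i \sqrt{917} \approx 90.846 i$)
$\left(p + 45170\right) \left(-15407 - 46698\right) = \left(3 i \sqrt{917} + 45170\right) \left(-15407 - 46698\right) = \left(45170 + 3 i \sqrt{917}\right) \left(-62105\right) = -2805282850 - 186315 i \sqrt{917}$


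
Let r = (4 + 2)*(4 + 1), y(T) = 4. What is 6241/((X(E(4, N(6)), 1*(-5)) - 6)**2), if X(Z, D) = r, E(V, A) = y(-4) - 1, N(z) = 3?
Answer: 6241/576 ≈ 10.835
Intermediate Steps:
E(V, A) = 3 (E(V, A) = 4 - 1 = 3)
r = 30 (r = 6*5 = 30)
X(Z, D) = 30
6241/((X(E(4, N(6)), 1*(-5)) - 6)**2) = 6241/((30 - 6)**2) = 6241/(24**2) = 6241/576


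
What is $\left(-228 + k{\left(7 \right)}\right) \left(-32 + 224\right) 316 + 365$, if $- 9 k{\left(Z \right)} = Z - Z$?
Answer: $-13832851$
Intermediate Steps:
$k{\left(Z \right)} = 0$ ($k{\left(Z \right)} = - \frac{Z - Z}{9} = \left(- \frac{1}{9}\right) 0 = 0$)
$\left(-228 + k{\left(7 \right)}\right) \left(-32 + 224\right) 316 + 365 = \left(-228 + 0\right) \left(-32 + 224\right) 316 + 365 = \left(-228\right) 192 \cdot 316 + 365 = \left(-43776\right) 316 + 365 = -13833216 + 365 = -13832851$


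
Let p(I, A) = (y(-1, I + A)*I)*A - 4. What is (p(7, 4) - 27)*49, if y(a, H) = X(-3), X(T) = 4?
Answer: 3969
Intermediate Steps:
y(a, H) = 4
p(I, A) = -4 + 4*A*I (p(I, A) = (4*I)*A - 4 = 4*A*I - 4 = -4 + 4*A*I)
(p(7, 4) - 27)*49 = ((-4 + 4*4*7) - 27)*49 = ((-4 + 112) - 27)*49 = (108 - 27)*49 = 81*49 = 3969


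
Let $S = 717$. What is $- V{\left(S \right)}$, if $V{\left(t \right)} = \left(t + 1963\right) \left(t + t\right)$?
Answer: $-3843120$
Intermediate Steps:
$V{\left(t \right)} = 2 t \left(1963 + t\right)$ ($V{\left(t \right)} = \left(1963 + t\right) 2 t = 2 t \left(1963 + t\right)$)
$- V{\left(S \right)} = - 2 \cdot 717 \left(1963 + 717\right) = - 2 \cdot 717 \cdot 2680 = \left(-1\right) 3843120 = -3843120$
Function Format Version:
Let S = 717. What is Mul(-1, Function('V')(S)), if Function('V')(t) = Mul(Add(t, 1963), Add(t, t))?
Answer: -3843120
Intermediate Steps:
Function('V')(t) = Mul(2, t, Add(1963, t)) (Function('V')(t) = Mul(Add(1963, t), Mul(2, t)) = Mul(2, t, Add(1963, t)))
Mul(-1, Function('V')(S)) = Mul(-1, Mul(2, 717, Add(1963, 717))) = Mul(-1, Mul(2, 717, 2680)) = Mul(-1, 3843120) = -3843120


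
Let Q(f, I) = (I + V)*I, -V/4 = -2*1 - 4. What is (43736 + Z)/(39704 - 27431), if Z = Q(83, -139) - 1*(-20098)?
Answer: 79819/12273 ≈ 6.5036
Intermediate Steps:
V = 24 (V = -4*(-2*1 - 4) = -4*(-2 - 4) = -4*(-6) = 24)
Q(f, I) = I*(24 + I) (Q(f, I) = (I + 24)*I = (24 + I)*I = I*(24 + I))
Z = 36083 (Z = -139*(24 - 139) - 1*(-20098) = -139*(-115) + 20098 = 15985 + 20098 = 36083)
(43736 + Z)/(39704 - 27431) = (43736 + 36083)/(39704 - 27431) = 79819/12273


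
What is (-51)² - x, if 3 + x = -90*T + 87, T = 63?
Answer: 8187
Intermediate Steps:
x = -5586 (x = -3 + (-90*63 + 87) = -3 + (-5670 + 87) = -3 - 5583 = -5586)
(-51)² - x = (-51)² - 1*(-5586) = 2601 + 5586 = 8187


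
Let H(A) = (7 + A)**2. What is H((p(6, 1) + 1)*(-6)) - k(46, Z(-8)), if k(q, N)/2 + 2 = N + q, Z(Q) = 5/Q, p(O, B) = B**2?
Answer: -247/4 ≈ -61.750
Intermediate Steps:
k(q, N) = -4 + 2*N + 2*q (k(q, N) = -4 + 2*(N + q) = -4 + (2*N + 2*q) = -4 + 2*N + 2*q)
H((p(6, 1) + 1)*(-6)) - k(46, Z(-8)) = (7 + (1**2 + 1)*(-6))**2 - (-4 + 2*(5/(-8)) + 2*46) = (7 + (1 + 1)*(-6))**2 - (-4 + 2*(5*(-1/8)) + 92) = (7 + 2*(-6))**2 - (-4 + 2*(-5/8) + 92) = (7 - 12)**2 - (-4 - 5/4 + 92) = (-5)**2 - 1*347/4 = 25 - 347/4 = -247/4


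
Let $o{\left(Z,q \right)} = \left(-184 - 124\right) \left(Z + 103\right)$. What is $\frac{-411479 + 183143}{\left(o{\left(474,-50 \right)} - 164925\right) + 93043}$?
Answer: $\frac{114168}{124799} \approx 0.91481$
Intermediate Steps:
$o{\left(Z,q \right)} = -31724 - 308 Z$ ($o{\left(Z,q \right)} = - 308 \left(103 + Z\right) = -31724 - 308 Z$)
$\frac{-411479 + 183143}{\left(o{\left(474,-50 \right)} - 164925\right) + 93043} = \frac{-411479 + 183143}{\left(\left(-31724 - 145992\right) - 164925\right) + 93043} = - \frac{228336}{\left(\left(-31724 - 145992\right) - 164925\right) + 93043} = - \frac{228336}{\left(-177716 - 164925\right) + 93043} = - \frac{228336}{-342641 + 93043} = - \frac{228336}{-249598} = \left(-228336\right) \left(- \frac{1}{249598}\right) = \frac{114168}{124799}$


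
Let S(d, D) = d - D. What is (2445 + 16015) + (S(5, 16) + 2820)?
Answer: 21269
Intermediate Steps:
(2445 + 16015) + (S(5, 16) + 2820) = (2445 + 16015) + ((5 - 1*16) + 2820) = 18460 + ((5 - 16) + 2820) = 18460 + (-11 + 2820) = 18460 + 2809 = 21269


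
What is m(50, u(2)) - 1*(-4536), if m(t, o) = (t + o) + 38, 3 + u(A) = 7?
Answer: 4628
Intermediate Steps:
u(A) = 4 (u(A) = -3 + 7 = 4)
m(t, o) = 38 + o + t (m(t, o) = (o + t) + 38 = 38 + o + t)
m(50, u(2)) - 1*(-4536) = (38 + 4 + 50) - 1*(-4536) = 92 + 4536 = 4628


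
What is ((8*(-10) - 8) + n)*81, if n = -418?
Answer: -40986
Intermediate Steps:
((8*(-10) - 8) + n)*81 = ((8*(-10) - 8) - 418)*81 = ((-80 - 8) - 418)*81 = (-88 - 418)*81 = -506*81 = -40986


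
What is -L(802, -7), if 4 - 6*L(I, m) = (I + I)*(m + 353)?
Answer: 277490/3 ≈ 92497.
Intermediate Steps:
L(I, m) = ⅔ - I*(353 + m)/3 (L(I, m) = ⅔ - (I + I)*(m + 353)/6 = ⅔ - 2*I*(353 + m)/6 = ⅔ - I*(353 + m)/3)
-L(802, -7) = -(⅔ - 353/3*802 - ⅓*802*(-7)) = -(⅔ - 283106/3 + 5614/3) = -1*(-277490/3) = 277490/3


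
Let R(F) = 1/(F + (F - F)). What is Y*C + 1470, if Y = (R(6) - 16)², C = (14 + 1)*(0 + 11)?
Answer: 514015/12 ≈ 42835.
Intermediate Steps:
R(F) = 1/F (R(F) = 1/(F + 0) = 1/F)
C = 165 (C = 15*11 = 165)
Y = 9025/36 (Y = (1/6 - 16)² = (⅙ - 16)² = (-95/6)² = 9025/36 ≈ 250.69)
Y*C + 1470 = (9025/36)*165 + 1470 = 496375/12 + 1470 = 514015/12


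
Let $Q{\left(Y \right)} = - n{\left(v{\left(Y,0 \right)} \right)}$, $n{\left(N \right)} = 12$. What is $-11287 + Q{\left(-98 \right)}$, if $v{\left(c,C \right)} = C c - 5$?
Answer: $-11299$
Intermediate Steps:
$v{\left(c,C \right)} = -5 + C c$
$Q{\left(Y \right)} = -12$ ($Q{\left(Y \right)} = \left(-1\right) 12 = -12$)
$-11287 + Q{\left(-98 \right)} = -11287 - 12 = -11299$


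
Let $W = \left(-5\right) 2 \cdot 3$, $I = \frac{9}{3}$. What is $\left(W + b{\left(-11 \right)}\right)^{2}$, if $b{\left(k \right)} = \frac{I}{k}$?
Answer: $\frac{110889}{121} \approx 916.44$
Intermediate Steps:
$I = 3$ ($I = 9 \cdot \frac{1}{3} = 3$)
$W = -30$ ($W = \left(-10\right) 3 = -30$)
$b{\left(k \right)} = \frac{3}{k}$
$\left(W + b{\left(-11 \right)}\right)^{2} = \left(-30 + \frac{3}{-11}\right)^{2} = \left(-30 + 3 \left(- \frac{1}{11}\right)\right)^{2} = \left(-30 - \frac{3}{11}\right)^{2} = \left(- \frac{333}{11}\right)^{2} = \frac{110889}{121}$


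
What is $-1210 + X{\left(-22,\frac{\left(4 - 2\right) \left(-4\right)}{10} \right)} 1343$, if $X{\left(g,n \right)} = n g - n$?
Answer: $\frac{117506}{5} \approx 23501.0$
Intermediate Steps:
$X{\left(g,n \right)} = - n + g n$ ($X{\left(g,n \right)} = g n - n = - n + g n$)
$-1210 + X{\left(-22,\frac{\left(4 - 2\right) \left(-4\right)}{10} \right)} 1343 = -1210 + \frac{\left(4 - 2\right) \left(-4\right)}{10} \left(-1 - 22\right) 1343 = -1210 + 2 \left(-4\right) \frac{1}{10} \left(-23\right) 1343 = -1210 + \left(-8\right) \frac{1}{10} \left(-23\right) 1343 = -1210 + \left(- \frac{4}{5}\right) \left(-23\right) 1343 = -1210 + \frac{92}{5} \cdot 1343 = -1210 + \frac{123556}{5} = \frac{117506}{5}$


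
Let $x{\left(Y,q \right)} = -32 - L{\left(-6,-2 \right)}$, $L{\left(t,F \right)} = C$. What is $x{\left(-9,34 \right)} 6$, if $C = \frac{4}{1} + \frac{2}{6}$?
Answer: $-218$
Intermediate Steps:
$C = \frac{13}{3}$ ($C = 4 \cdot 1 + 2 \cdot \frac{1}{6} = 4 + \frac{1}{3} = \frac{13}{3} \approx 4.3333$)
$L{\left(t,F \right)} = \frac{13}{3}$
$x{\left(Y,q \right)} = - \frac{109}{3}$ ($x{\left(Y,q \right)} = -32 - \frac{13}{3} = - \frac{109}{3}$)
$x{\left(-9,34 \right)} 6 = \left(- \frac{109}{3}\right) 6 = -218$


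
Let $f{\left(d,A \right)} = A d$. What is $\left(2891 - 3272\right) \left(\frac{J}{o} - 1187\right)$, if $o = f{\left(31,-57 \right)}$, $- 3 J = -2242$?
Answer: $\frac{42073957}{93} \approx 4.5241 \cdot 10^{5}$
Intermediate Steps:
$J = \frac{2242}{3}$ ($J = \left(- \frac{1}{3}\right) \left(-2242\right) = \frac{2242}{3} \approx 747.33$)
$o = -1767$ ($o = \left(-57\right) 31 = -1767$)
$\left(2891 - 3272\right) \left(\frac{J}{o} - 1187\right) = \left(2891 - 3272\right) \left(\frac{2242}{3 \left(-1767\right)} - 1187\right) = - 381 \left(\frac{2242}{3} \left(- \frac{1}{1767}\right) - 1187\right) = - 381 \left(- \frac{118}{279} - 1187\right) = \left(-381\right) \left(- \frac{331291}{279}\right) = \frac{42073957}{93}$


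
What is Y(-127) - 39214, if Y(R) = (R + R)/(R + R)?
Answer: -39213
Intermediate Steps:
Y(R) = 1 (Y(R) = (2*R)/((2*R)) = (2*R)*(1/(2*R)) = 1)
Y(-127) - 39214 = 1 - 39214 = -39213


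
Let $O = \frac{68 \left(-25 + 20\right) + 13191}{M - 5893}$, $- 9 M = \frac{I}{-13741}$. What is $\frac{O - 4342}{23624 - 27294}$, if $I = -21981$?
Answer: $\frac{211070241629}{178313898044} \approx 1.1837$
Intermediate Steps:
$M = - \frac{7327}{41223}$ ($M = - \frac{\left(-21981\right) \frac{1}{-13741}}{9} = - \frac{\left(-21981\right) \left(- \frac{1}{13741}\right)}{9} = \left(- \frac{1}{9}\right) \frac{21981}{13741} = - \frac{7327}{41223} \approx -0.17774$)
$O = - \frac{529756773}{242934466}$ ($O = \frac{68 \left(-25 + 20\right) + 13191}{- \frac{7327}{41223} - 5893} = \frac{68 \left(-5\right) + 13191}{- \frac{242934466}{41223}} = \left(-340 + 13191\right) \left(- \frac{41223}{242934466}\right) = 12851 \left(- \frac{41223}{242934466}\right) = - \frac{529756773}{242934466} \approx -2.1807$)
$\frac{O - 4342}{23624 - 27294} = \frac{- \frac{529756773}{242934466} - 4342}{23624 - 27294} = - \frac{1055351208145}{242934466 \left(-3670\right)} = \left(- \frac{1055351208145}{242934466}\right) \left(- \frac{1}{3670}\right) = \frac{211070241629}{178313898044}$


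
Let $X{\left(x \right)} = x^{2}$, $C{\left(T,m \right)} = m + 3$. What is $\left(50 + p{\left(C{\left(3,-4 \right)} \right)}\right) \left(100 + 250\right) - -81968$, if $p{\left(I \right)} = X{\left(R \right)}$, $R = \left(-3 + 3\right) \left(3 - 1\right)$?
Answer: $99468$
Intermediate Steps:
$C{\left(T,m \right)} = 3 + m$
$R = 0$ ($R = 0 \cdot 2 = 0$)
$p{\left(I \right)} = 0$ ($p{\left(I \right)} = 0^{2} = 0$)
$\left(50 + p{\left(C{\left(3,-4 \right)} \right)}\right) \left(100 + 250\right) - -81968 = \left(50 + 0\right) \left(100 + 250\right) - -81968 = 50 \cdot 350 + 81968 = 17500 + 81968 = 99468$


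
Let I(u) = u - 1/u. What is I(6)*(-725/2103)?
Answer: -25375/12618 ≈ -2.0110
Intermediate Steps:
I(6)*(-725/2103) = (6 - 1/6)*(-725/2103) = (6 - 1*⅙)*(-725*1/2103) = (6 - ⅙)*(-725/2103) = (35/6)*(-725/2103) = -25375/12618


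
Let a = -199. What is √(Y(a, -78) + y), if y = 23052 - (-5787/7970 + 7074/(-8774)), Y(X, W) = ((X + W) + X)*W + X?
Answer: √73329159724704315110/34964390 ≈ 244.91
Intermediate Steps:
Y(X, W) = X + W*(W + 2*X) (Y(X, W) = ((W + X) + X)*W + X = (W + 2*X)*W + X = W*(W + 2*X) + X = X + W*(W + 2*X))
y = 806052695739/34964390 (y = 23052 - (-5787*1/7970 + 7074*(-1/8774)) = 23052 - (-5787/7970 - 3537/4387) = 23052 - 1*(-53577459/34964390) = 23052 + 53577459/34964390 = 806052695739/34964390 ≈ 23054.)
√(Y(a, -78) + y) = √((-199 + (-78)² + 2*(-78)*(-199)) + 806052695739/34964390) = √((-199 + 6084 + 31044) + 806052695739/34964390) = √(36929 + 806052695739/34964390) = √(2097252654049/34964390) = √73329159724704315110/34964390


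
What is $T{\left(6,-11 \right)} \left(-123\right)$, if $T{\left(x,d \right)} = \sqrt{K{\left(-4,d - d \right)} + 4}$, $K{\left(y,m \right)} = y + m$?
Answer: $0$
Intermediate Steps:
$K{\left(y,m \right)} = m + y$
$T{\left(x,d \right)} = 0$ ($T{\left(x,d \right)} = \sqrt{\left(\left(d - d\right) - 4\right) + 4} = \sqrt{\left(0 - 4\right) + 4} = \sqrt{-4 + 4} = \sqrt{0} = 0$)
$T{\left(6,-11 \right)} \left(-123\right) = 0 \left(-123\right) = 0$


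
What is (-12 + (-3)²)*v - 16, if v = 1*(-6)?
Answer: 2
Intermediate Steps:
v = -6
(-12 + (-3)²)*v - 16 = (-12 + (-3)²)*(-6) - 16 = (-12 + 9)*(-6) - 16 = -3*(-6) - 16 = 18 - 16 = 2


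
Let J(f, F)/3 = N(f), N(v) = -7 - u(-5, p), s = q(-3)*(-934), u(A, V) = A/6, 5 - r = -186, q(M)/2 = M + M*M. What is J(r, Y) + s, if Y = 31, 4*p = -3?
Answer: -22453/2 ≈ -11227.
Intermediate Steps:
q(M) = 2*M + 2*M**2 (q(M) = 2*(M + M*M) = 2*(M + M**2) = 2*M + 2*M**2)
p = -3/4 (p = (1/4)*(-3) = -3/4 ≈ -0.75000)
r = 191 (r = 5 - 1*(-186) = 5 + 186 = 191)
u(A, V) = A/6 (u(A, V) = A*(1/6) = A/6)
s = -11208 (s = (2*(-3)*(1 - 3))*(-934) = (2*(-3)*(-2))*(-934) = 12*(-934) = -11208)
N(v) = -37/6 (N(v) = -7 - (-5)/6 = -7 - 1*(-5/6) = -7 + 5/6 = -37/6)
J(f, F) = -37/2 (J(f, F) = 3*(-37/6) = -37/2)
J(r, Y) + s = -37/2 - 11208 = -22453/2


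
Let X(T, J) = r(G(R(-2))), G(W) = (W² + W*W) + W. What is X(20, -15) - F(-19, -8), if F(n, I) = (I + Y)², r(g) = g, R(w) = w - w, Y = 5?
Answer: -9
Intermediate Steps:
R(w) = 0
G(W) = W + 2*W² (G(W) = (W² + W²) + W = 2*W² + W = W + 2*W²)
X(T, J) = 0 (X(T, J) = 0*(1 + 2*0) = 0*(1 + 0) = 0*1 = 0)
F(n, I) = (5 + I)² (F(n, I) = (I + 5)² = (5 + I)²)
X(20, -15) - F(-19, -8) = 0 - (5 - 8)² = 0 - 1*(-3)² = 0 - 1*9 = 0 - 9 = -9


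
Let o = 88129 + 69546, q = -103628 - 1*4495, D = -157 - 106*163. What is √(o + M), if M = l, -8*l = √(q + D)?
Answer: √(2522800 - 2*I*√125558)/4 ≈ 397.08 - 0.055773*I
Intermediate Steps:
D = -17435 (D = -157 - 17278 = -17435)
q = -108123 (q = -103628 - 4495 = -108123)
l = -I*√125558/8 (l = -√(-108123 - 17435)/8 = -I*√125558/8 ≈ -44.293*I)
M = -I*√125558/8 ≈ -44.293*I
o = 157675
√(o + M) = √(157675 - I*√125558/8)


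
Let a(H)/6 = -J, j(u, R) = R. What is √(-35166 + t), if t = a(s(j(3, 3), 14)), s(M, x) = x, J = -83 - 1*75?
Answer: 3*I*√3802 ≈ 184.98*I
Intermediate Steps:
J = -158 (J = -83 - 75 = -158)
a(H) = 948 (a(H) = 6*(-1*(-158)) = 6*158 = 948)
t = 948
√(-35166 + t) = √(-35166 + 948) = √(-34218) = 3*I*√3802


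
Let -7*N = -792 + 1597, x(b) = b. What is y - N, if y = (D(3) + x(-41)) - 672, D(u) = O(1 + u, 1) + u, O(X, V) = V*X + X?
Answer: -587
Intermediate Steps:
O(X, V) = X + V*X
D(u) = 2 + 3*u (D(u) = (1 + u)*(1 + 1) + u = (1 + u)*2 + u = (2 + 2*u) + u = 2 + 3*u)
N = -115 (N = -(-792 + 1597)/7 = -⅐*805 = -115)
y = -702 (y = ((2 + 3*3) - 41) - 672 = ((2 + 9) - 41) - 672 = (11 - 41) - 672 = -30 - 672 = -702)
y - N = -702 - 1*(-115) = -702 + 115 = -587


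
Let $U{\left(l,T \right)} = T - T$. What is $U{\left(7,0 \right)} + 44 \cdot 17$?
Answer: $748$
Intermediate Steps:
$U{\left(l,T \right)} = 0$
$U{\left(7,0 \right)} + 44 \cdot 17 = 0 + 44 \cdot 17 = 0 + 748 = 748$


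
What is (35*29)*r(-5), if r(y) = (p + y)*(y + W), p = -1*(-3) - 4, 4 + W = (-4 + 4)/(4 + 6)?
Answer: 54810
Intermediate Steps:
W = -4 (W = -4 + (-4 + 4)/(4 + 6) = -4 + 0/10 = -4 + 0*(⅒) = -4 + 0 = -4)
p = -1 (p = 3 - 4 = -1)
r(y) = (-1 + y)*(-4 + y) (r(y) = (-1 + y)*(y - 4) = (-1 + y)*(-4 + y))
(35*29)*r(-5) = (35*29)*(4 + (-5)² - 5*(-5)) = 1015*(4 + 25 + 25) = 1015*54 = 54810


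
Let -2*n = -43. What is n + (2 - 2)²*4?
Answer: 43/2 ≈ 21.500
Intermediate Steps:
n = 43/2 (n = -½*(-43) = 43/2 ≈ 21.500)
n + (2 - 2)²*4 = 43/2 + (2 - 2)²*4 = 43/2 + 0²*4 = 43/2 + 0*4 = 43/2 + 0 = 43/2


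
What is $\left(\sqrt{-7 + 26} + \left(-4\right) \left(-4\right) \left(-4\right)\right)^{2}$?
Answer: $\left(64 - \sqrt{19}\right)^{2} \approx 3557.1$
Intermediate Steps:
$\left(\sqrt{-7 + 26} + \left(-4\right) \left(-4\right) \left(-4\right)\right)^{2} = \left(\sqrt{19} + 16 \left(-4\right)\right)^{2} = \left(\sqrt{19} - 64\right)^{2} = \left(-64 + \sqrt{19}\right)^{2}$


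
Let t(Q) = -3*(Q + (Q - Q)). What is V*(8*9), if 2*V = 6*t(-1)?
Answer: 648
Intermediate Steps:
t(Q) = -3*Q (t(Q) = -3*(Q + 0) = -3*Q)
V = 9 (V = (6*(-3*(-1)))/2 = (6*3)/2 = (½)*18 = 9)
V*(8*9) = 9*(8*9) = 9*72 = 648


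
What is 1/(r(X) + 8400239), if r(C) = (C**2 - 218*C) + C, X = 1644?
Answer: 1/10746227 ≈ 9.3056e-8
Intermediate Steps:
r(C) = C**2 - 217*C
1/(r(X) + 8400239) = 1/(1644*(-217 + 1644) + 8400239) = 1/(1644*1427 + 8400239) = 1/(2345988 + 8400239) = 1/10746227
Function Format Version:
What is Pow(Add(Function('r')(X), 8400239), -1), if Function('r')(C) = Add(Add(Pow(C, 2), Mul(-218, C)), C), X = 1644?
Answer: Rational(1, 10746227) ≈ 9.3056e-8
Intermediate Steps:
Function('r')(C) = Add(Pow(C, 2), Mul(-217, C))
Pow(Add(Function('r')(X), 8400239), -1) = Pow(Add(Mul(1644, Add(-217, 1644)), 8400239), -1) = Pow(Add(Mul(1644, 1427), 8400239), -1) = Pow(Add(2345988, 8400239), -1) = Pow(10746227, -1) = Rational(1, 10746227)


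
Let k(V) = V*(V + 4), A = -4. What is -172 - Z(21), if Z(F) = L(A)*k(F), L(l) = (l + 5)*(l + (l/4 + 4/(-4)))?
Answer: 2978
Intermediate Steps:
k(V) = V*(4 + V)
L(l) = (-1 + 5*l/4)*(5 + l) (L(l) = (5 + l)*(l + (l*(¼) + 4*(-¼))) = (5 + l)*(l + (l/4 - 1)) = (5 + l)*(l + (-1 + l/4)) = (5 + l)*(-1 + 5*l/4) = (-1 + 5*l/4)*(5 + l))
Z(F) = -6*F*(4 + F) (Z(F) = (-5 + (5/4)*(-4)² + (21/4)*(-4))*(F*(4 + F)) = (-5 + (5/4)*16 - 21)*(F*(4 + F)) = (-5 + 20 - 21)*(F*(4 + F)) = -6*F*(4 + F))
-172 - Z(21) = -172 - (-6)*21*(4 + 21) = -172 - (-6)*21*25 = -172 - 1*(-3150) = -172 + 3150 = 2978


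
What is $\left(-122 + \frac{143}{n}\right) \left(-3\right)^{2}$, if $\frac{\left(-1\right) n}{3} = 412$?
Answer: $- \frac{452805}{412} \approx -1099.0$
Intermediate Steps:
$n = -1236$ ($n = \left(-3\right) 412 = -1236$)
$\left(-122 + \frac{143}{n}\right) \left(-3\right)^{2} = \left(-122 + \frac{143}{-1236}\right) \left(-3\right)^{2} = \left(-122 + 143 \left(- \frac{1}{1236}\right)\right) 9 = \left(-122 - \frac{143}{1236}\right) 9 = \left(- \frac{150935}{1236}\right) 9 = - \frac{452805}{412}$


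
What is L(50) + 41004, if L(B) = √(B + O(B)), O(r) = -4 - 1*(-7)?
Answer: 41004 + √53 ≈ 41011.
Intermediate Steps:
O(r) = 3 (O(r) = -4 + 7 = 3)
L(B) = √(3 + B) (L(B) = √(B + 3) = √(3 + B))
L(50) + 41004 = √(3 + 50) + 41004 = √53 + 41004 = 41004 + √53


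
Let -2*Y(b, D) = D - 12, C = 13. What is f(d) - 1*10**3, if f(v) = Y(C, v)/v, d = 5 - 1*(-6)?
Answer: -21999/22 ≈ -999.95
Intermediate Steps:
d = 11 (d = 5 + 6 = 11)
Y(b, D) = 6 - D/2 (Y(b, D) = -(D - 12)/2 = -(-12 + D)/2 = 6 - D/2)
f(v) = (6 - v/2)/v
f(d) - 1*10**3 = (1/2)*(12 - 1*11)/11 - 1*10**3 = (1/2)*(1/11)*(12 - 11) - 1*1000 = (1/2)*(1/11)*1 - 1000 = 1/22 - 1000 = -21999/22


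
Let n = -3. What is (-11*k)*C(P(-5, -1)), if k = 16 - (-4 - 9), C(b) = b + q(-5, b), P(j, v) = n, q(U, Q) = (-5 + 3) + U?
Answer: 3190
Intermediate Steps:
q(U, Q) = -2 + U
P(j, v) = -3
C(b) = -7 + b (C(b) = b + (-2 - 5) = b - 7 = -7 + b)
k = 29 (k = 16 - 1*(-13) = 16 + 13 = 29)
(-11*k)*C(P(-5, -1)) = (-11*29)*(-7 - 3) = -319*(-10) = 3190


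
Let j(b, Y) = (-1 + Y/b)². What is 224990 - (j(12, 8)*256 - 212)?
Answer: 2026562/9 ≈ 2.2517e+5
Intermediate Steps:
224990 - (j(12, 8)*256 - 212) = 224990 - (((8 - 1*12)²/12²)*256 - 212) = 224990 - (((8 - 12)²/144)*256 - 212) = 224990 - (((1/144)*(-4)²)*256 - 212) = 224990 - (((1/144)*16)*256 - 212) = 224990 - ((⅑)*256 - 212) = 224990 - (256/9 - 212) = 224990 - 1*(-1652/9) = 224990 + 1652/9 = 2026562/9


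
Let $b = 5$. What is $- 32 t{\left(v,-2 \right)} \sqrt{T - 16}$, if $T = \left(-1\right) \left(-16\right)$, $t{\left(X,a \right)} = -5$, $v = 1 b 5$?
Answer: $0$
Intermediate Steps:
$v = 25$ ($v = 1 \cdot 5 \cdot 5 = 5 \cdot 5 = 25$)
$T = 16$
$- 32 t{\left(v,-2 \right)} \sqrt{T - 16} = \left(-32\right) \left(-5\right) \sqrt{16 - 16} = 160 \sqrt{0} = 160 \cdot 0 = 0$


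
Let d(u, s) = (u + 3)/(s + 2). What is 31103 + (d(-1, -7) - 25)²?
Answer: 793704/25 ≈ 31748.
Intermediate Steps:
d(u, s) = (3 + u)/(2 + s)
31103 + (d(-1, -7) - 25)² = 31103 + ((3 - 1)/(2 - 7) - 25)² = 31103 + (2/(-5) - 25)² = 31103 + (-⅕*2 - 25)² = 31103 + (-⅖ - 25)² = 31103 + (-127/5)² = 31103 + 16129/25 = 793704/25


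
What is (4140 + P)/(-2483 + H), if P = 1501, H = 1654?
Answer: -5641/829 ≈ -6.8046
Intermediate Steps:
(4140 + P)/(-2483 + H) = (4140 + 1501)/(-2483 + 1654) = 5641/(-829) = 5641*(-1/829) = -5641/829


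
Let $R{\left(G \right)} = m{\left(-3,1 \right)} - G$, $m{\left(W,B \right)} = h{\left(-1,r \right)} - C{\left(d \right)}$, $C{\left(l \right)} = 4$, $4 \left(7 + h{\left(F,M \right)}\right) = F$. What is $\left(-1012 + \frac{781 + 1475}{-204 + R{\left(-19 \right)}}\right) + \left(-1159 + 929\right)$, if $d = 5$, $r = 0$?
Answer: $- \frac{983994}{785} \approx -1253.5$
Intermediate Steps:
$h{\left(F,M \right)} = -7 + \frac{F}{4}$
$m{\left(W,B \right)} = - \frac{45}{4}$ ($m{\left(W,B \right)} = \left(-7 + \frac{1}{4} \left(-1\right)\right) - 4 = \left(-7 - \frac{1}{4}\right) - 4 = - \frac{29}{4} - 4 = - \frac{45}{4}$)
$R{\left(G \right)} = - \frac{45}{4} - G$
$\left(-1012 + \frac{781 + 1475}{-204 + R{\left(-19 \right)}}\right) + \left(-1159 + 929\right) = \left(-1012 + \frac{781 + 1475}{-204 - - \frac{31}{4}}\right) + \left(-1159 + 929\right) = \left(-1012 + \frac{2256}{-204 + \left(- \frac{45}{4} + 19\right)}\right) - 230 = \left(-1012 + \frac{2256}{-204 + \frac{31}{4}}\right) - 230 = \left(-1012 + \frac{2256}{- \frac{785}{4}}\right) - 230 = \left(-1012 + 2256 \left(- \frac{4}{785}\right)\right) - 230 = \left(-1012 - \frac{9024}{785}\right) - 230 = - \frac{803444}{785} - 230 = - \frac{983994}{785}$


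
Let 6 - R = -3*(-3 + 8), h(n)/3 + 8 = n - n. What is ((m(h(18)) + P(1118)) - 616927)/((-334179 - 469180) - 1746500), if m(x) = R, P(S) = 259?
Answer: 205549/849953 ≈ 0.24184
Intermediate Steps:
h(n) = -24 (h(n) = -24 + 3*(n - n) = -24 + 3*0 = -24 + 0 = -24)
R = 21 (R = 6 - (-3)*(-3 + 8) = 6 - (-3)*5 = 6 - 1*(-15) = 6 + 15 = 21)
m(x) = 21
((m(h(18)) + P(1118)) - 616927)/((-334179 - 469180) - 1746500) = ((21 + 259) - 616927)/((-334179 - 469180) - 1746500) = (280 - 616927)/(-803359 - 1746500) = -616647/(-2549859) = -616647*(-1/2549859) = 205549/849953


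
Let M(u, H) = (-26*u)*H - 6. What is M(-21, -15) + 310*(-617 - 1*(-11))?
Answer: -196056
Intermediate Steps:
M(u, H) = -6 - 26*H*u (M(u, H) = -26*H*u - 6 = -6 - 26*H*u)
M(-21, -15) + 310*(-617 - 1*(-11)) = (-6 - 26*(-15)*(-21)) + 310*(-617 - 1*(-11)) = (-6 - 8190) + 310*(-617 + 11) = -8196 + 310*(-606) = -8196 - 187860 = -196056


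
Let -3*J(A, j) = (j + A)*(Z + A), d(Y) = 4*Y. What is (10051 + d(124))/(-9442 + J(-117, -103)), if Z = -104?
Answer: -31641/76946 ≈ -0.41121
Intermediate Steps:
J(A, j) = -(-104 + A)*(A + j)/3 (J(A, j) = -(j + A)*(-104 + A)/3 = -(A + j)*(-104 + A)/3 = -(-104 + A)*(A + j)/3)
(10051 + d(124))/(-9442 + J(-117, -103)) = (10051 + 4*124)/(-9442 + (-⅓*(-117)² + (104/3)*(-117) + (104/3)*(-103) - ⅓*(-117)*(-103))) = (10051 + 496)/(-9442 + (-⅓*13689 - 4056 - 10712/3 - 4017)) = 10547/(-9442 + (-4563 - 4056 - 10712/3 - 4017)) = 10547/(-9442 - 48620/3) = 10547/(-76946/3) = 10547*(-3/76946) = -31641/76946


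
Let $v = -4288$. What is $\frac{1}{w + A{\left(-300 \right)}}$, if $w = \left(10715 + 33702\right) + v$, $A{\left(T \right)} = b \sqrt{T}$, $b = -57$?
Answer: $\frac{40129}{1611311341} + \frac{570 i \sqrt{3}}{1611311341} \approx 2.4905 \cdot 10^{-5} + 6.1271 \cdot 10^{-7} i$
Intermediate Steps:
$A{\left(T \right)} = - 57 \sqrt{T}$
$w = 40129$ ($w = \left(10715 + 33702\right) - 4288 = 44417 - 4288 = 40129$)
$\frac{1}{w + A{\left(-300 \right)}} = \frac{1}{40129 - 57 \sqrt{-300}} = \frac{1}{40129 - 57 \cdot 10 i \sqrt{3}} = \frac{1}{40129 - 570 i \sqrt{3}}$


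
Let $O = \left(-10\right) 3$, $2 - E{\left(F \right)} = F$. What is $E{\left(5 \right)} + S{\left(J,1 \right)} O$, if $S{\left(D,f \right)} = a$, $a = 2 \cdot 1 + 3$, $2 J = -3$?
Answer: $-153$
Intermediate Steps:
$J = - \frac{3}{2}$ ($J = \frac{1}{2} \left(-3\right) = - \frac{3}{2} \approx -1.5$)
$a = 5$ ($a = 2 + 3 = 5$)
$E{\left(F \right)} = 2 - F$
$S{\left(D,f \right)} = 5$
$O = -30$
$E{\left(5 \right)} + S{\left(J,1 \right)} O = \left(2 - 5\right) + 5 \left(-30\right) = \left(2 - 5\right) - 150 = -3 - 150 = -153$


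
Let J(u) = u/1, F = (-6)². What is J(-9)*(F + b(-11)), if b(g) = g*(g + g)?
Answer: -2502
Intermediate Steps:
b(g) = 2*g² (b(g) = g*(2*g) = 2*g²)
F = 36
J(u) = u (J(u) = u*1 = u)
J(-9)*(F + b(-11)) = -9*(36 + 2*(-11)²) = -9*(36 + 2*121) = -9*(36 + 242) = -9*278 = -2502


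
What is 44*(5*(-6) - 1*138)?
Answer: -7392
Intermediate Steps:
44*(5*(-6) - 1*138) = 44*(-30 - 138) = 44*(-168) = -7392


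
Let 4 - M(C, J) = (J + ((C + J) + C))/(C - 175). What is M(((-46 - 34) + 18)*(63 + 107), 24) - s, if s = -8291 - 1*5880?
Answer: 151864093/10715 ≈ 14173.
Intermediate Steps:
s = -14171 (s = -8291 - 5880 = -14171)
M(C, J) = 4 - (2*C + 2*J)/(-175 + C) (M(C, J) = 4 - (J + ((C + J) + C))/(C - 175) = 4 - (J + (J + 2*C))/(-175 + C) = 4 - (2*C + 2*J)/(-175 + C))
M(((-46 - 34) + 18)*(63 + 107), 24) - s = 2*(-350 + ((-46 - 34) + 18)*(63 + 107) - 1*24)/(-175 + ((-46 - 34) + 18)*(63 + 107)) - 1*(-14171) = 2*(-350 + (-80 + 18)*170 - 24)/(-175 + (-80 + 18)*170) + 14171 = 2*(-350 - 62*170 - 24)/(-175 - 62*170) + 14171 = 2*(-350 - 10540 - 24)/(-175 - 10540) + 14171 = 2*(-10914)/(-10715) + 14171 = 2*(-1/10715)*(-10914) + 14171 = 21828/10715 + 14171 = 151864093/10715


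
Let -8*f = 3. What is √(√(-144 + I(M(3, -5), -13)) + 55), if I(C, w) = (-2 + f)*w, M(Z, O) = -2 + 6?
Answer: √(220 + I*√1810)/2 ≈ 7.4505 + 0.71378*I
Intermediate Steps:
f = -3/8 (f = -⅛*3 = -3/8 ≈ -0.37500)
M(Z, O) = 4
I(C, w) = -19*w/8 (I(C, w) = (-2 - 3/8)*w = -19*w/8)
√(√(-144 + I(M(3, -5), -13)) + 55) = √(√(-144 - 19/8*(-13)) + 55) = √(√(-144 + 247/8) + 55) = √(√(-905/8) + 55) = √(I*√1810/4 + 55) = √(55 + I*√1810/4)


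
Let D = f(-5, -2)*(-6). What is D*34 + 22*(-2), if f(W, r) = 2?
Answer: -452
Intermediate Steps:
D = -12 (D = 2*(-6) = -12)
D*34 + 22*(-2) = -12*34 + 22*(-2) = -408 - 44 = -452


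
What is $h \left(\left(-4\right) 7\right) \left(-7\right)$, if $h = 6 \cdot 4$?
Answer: $4704$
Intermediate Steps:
$h = 24$
$h \left(\left(-4\right) 7\right) \left(-7\right) = 24 \left(\left(-4\right) 7\right) \left(-7\right) = 24 \left(-28\right) \left(-7\right) = \left(-672\right) \left(-7\right) = 4704$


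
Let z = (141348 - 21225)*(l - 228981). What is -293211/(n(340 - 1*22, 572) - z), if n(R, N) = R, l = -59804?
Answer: -97737/11563240291 ≈ -8.4524e-6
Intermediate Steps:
z = -34689720555 (z = (141348 - 21225)*(-59804 - 228981) = 120123*(-288785) = -34689720555)
-293211/(n(340 - 1*22, 572) - z) = -293211/((340 - 1*22) - 1*(-34689720555)) = -293211/((340 - 22) + 34689720555) = -293211/(318 + 34689720555) = -293211/34689720873 = -293211*1/34689720873 = -97737/11563240291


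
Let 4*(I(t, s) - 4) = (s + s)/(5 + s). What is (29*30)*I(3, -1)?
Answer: 13485/4 ≈ 3371.3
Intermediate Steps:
I(t, s) = 4 + s/(2*(5 + s)) (I(t, s) = 4 + ((s + s)/(5 + s))/4 = 4 + ((2*s)/(5 + s))/4 = 4 + (2*s/(5 + s))/4 = 4 + s/(2*(5 + s)))
(29*30)*I(3, -1) = (29*30)*((40 + 9*(-1))/(2*(5 - 1))) = 870*((½)*(40 - 9)/4) = 870*((½)*(¼)*31) = 870*(31/8) = 13485/4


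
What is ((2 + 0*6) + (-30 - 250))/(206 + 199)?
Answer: -278/405 ≈ -0.68642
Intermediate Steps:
((2 + 0*6) + (-30 - 250))/(206 + 199) = ((2 + 0) - 280)/405 = (2 - 280)*(1/405) = -278*1/405 = -278/405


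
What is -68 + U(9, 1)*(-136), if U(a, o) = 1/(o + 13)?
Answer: -544/7 ≈ -77.714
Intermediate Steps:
U(a, o) = 1/(13 + o)
-68 + U(9, 1)*(-136) = -68 - 136/(13 + 1) = -68 - 136/14 = -68 + (1/14)*(-136) = -68 - 68/7 = -544/7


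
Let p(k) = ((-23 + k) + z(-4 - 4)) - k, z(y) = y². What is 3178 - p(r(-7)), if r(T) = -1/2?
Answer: 3137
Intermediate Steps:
r(T) = -½ (r(T) = -1*½ = -½)
p(k) = 41 (p(k) = ((-23 + k) + (-4 - 4)²) - k = ((-23 + k) + (-8)²) - k = ((-23 + k) + 64) - k = (41 + k) - k = 41)
3178 - p(r(-7)) = 3178 - 1*41 = 3178 - 41 = 3137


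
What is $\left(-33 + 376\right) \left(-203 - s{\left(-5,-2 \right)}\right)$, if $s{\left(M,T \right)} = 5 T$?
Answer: $-66199$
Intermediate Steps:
$\left(-33 + 376\right) \left(-203 - s{\left(-5,-2 \right)}\right) = \left(-33 + 376\right) \left(-203 - 5 \left(-2\right)\right) = 343 \left(-203 - -10\right) = 343 \left(-203 + 10\right) = 343 \left(-193\right) = -66199$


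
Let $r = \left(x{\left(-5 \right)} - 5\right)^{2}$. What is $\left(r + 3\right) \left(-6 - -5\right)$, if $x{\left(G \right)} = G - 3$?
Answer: $-172$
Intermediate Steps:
$x{\left(G \right)} = -3 + G$
$r = 169$ ($r = \left(\left(-3 - 5\right) - 5\right)^{2} = \left(-8 - 5\right)^{2} = \left(-13\right)^{2} = 169$)
$\left(r + 3\right) \left(-6 - -5\right) = \left(169 + 3\right) \left(-6 - -5\right) = 172 \left(-6 + 5\right) = 172 \left(-1\right) = -172$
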